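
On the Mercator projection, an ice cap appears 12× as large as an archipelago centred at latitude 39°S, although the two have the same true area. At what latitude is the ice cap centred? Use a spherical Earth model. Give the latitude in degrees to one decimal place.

For equal true areas on Mercator, apparent areas scale as sec²φ, so the ratio is cos²φ₂ / cos²φ₁.
cos²φ₂ / cos²φ₁ = 12  ⇒  cos φ₁ = cos 39° / √12 = 0.7771/3.464 = 0.2243.
φ₁ = arccos(0.2243) ≈ 77.0°.

77.0°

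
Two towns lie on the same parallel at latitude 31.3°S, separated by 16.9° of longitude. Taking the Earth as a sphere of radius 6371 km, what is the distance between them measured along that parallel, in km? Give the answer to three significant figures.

1610 km

Arc length along a parallel = R cos φ · Δλ (with Δλ in radians).
= 6371 × cos 31.3° × (16.9° × π/180) = 6371 × 0.8545 × 0.2950 ≈ 1610 km.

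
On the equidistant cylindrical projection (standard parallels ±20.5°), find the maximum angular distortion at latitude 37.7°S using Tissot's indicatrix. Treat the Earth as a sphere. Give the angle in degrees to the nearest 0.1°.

9.7°

The equidistant cylindrical projection with φ₀ = 20.5° has h = 1 (meridians true) and k = cos φ₀ / cos φ along parallels.
At 37.7°: h = 1.000, k = 1.184; principal scales a = 1.184, b = 1.000.
sin(ω/2) = (a − b)/(a + b) = 0.1838/2.184 = 0.08418, so ω = 2 arcsin(0.08418) ≈ 9.7°.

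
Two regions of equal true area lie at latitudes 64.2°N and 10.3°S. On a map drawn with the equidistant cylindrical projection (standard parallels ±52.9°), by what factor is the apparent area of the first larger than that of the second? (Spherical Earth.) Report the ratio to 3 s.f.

In the equirectangular projection with standard parallel φ₀ = 52.9° (x = Rλ cos φ₀, y = Rφ), meridians are true-scale (h = 1) and the parallel scale is k = cos φ₀ / cos φ.
Areal scale at 64.2°: h·k = 1.000 × 1.386 = 1.386.
Areal scale at 10.3°: h·k = 1.000 × 0.6131 = 0.6131.
Ratio = 1.386/0.6131 ≈ 2.26.

2.26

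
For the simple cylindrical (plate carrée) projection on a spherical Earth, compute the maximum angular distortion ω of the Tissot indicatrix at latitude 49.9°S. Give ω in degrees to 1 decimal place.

25.0°

Plate carrée maps x = Rλ, y = Rφ. The meridian scale is h = 1 and the parallel scale is k = 1/cos φ = sec φ.
At 49.9°: h = 1.000, k = 1.552; principal scales a = 1.552, b = 1.000.
sin(ω/2) = (a − b)/(a + b) = 0.5525/2.552 = 0.2165, so ω = 2 arcsin(0.2165) ≈ 25.0°.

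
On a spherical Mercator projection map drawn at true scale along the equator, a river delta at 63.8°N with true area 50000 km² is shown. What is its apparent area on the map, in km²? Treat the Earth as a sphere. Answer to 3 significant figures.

257000 km²

Mercator is conformal, so the point scale is isotropic: h = k = sec φ = 1/cos φ.
Areal scale = k² = sec²φ = 1/cos²(63.8°) = 1/0.4415² = 5.130.
Apparent area = 50000 × 5.130 ≈ 257000 km².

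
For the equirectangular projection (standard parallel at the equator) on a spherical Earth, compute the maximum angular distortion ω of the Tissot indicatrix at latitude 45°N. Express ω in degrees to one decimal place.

19.8°

Plate carrée maps x = Rλ, y = Rφ. The meridian scale is h = 1 and the parallel scale is k = 1/cos φ = sec φ.
At 45°: h = 1.000, k = 1.414; principal scales a = 1.414, b = 1.000.
sin(ω/2) = (a − b)/(a + b) = 0.4142/2.414 = 0.1716, so ω = 2 arcsin(0.1716) ≈ 19.8°.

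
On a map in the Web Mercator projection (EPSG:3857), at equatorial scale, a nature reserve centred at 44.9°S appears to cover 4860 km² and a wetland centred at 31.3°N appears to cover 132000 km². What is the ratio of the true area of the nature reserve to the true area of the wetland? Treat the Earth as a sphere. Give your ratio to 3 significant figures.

On Mercator the areal scale is sec²φ, so true area = apparent × cos²φ.
True area of nature reserve: 4860 × cos²(44.9°) = 4860 × 0.5017 = 2438 km².
True area of wetland: 132000 × cos²(31.3°) = 132000 × 0.7301 = 96370 km².
Ratio = 2438 / 96370 ≈ 0.0253.

0.0253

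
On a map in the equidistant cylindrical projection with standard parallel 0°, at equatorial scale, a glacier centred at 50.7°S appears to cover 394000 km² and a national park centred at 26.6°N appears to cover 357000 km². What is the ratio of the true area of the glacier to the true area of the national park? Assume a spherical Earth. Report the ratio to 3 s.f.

0.782

Plate carrée has h = 1 and k = sec φ, giving areal scale sec φ; true area = (apparent area) · cos φ.
True area of glacier: 394000 × cos(50.7°) = 394000 × 0.6334 = 249600 km².
True area of national park: 357000 × cos(26.6°) = 357000 × 0.8942 = 319200 km².
Ratio = 249600 / 319200 ≈ 0.782.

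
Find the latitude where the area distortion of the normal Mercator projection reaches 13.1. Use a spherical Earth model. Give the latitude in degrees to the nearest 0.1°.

Mercator areal scale is sec²φ.
sec²φ = 13.1  ⇒  cos²φ = 0.07634  ⇒  cos φ = 0.2763.
φ = arccos(0.2763) ≈ 74.0°.

74.0°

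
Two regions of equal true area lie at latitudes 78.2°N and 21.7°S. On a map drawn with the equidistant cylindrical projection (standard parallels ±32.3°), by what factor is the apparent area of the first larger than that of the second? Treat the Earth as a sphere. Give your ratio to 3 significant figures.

4.54

With standard parallel φ₀ = 32.3°, the equirectangular projection gives x = Rλ cos φ₀, y = Rφ, so h = 1 and k = cos 32.3° / cos φ.
Areal scale at 78.2°: h·k = 1.000 × 4.133 = 4.133.
Areal scale at 21.7°: h·k = 1.000 × 0.9097 = 0.9097.
Ratio = 4.133/0.9097 ≈ 4.54.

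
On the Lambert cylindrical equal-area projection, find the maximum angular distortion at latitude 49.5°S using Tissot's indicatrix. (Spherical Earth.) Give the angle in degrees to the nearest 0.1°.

The Lambert cylindrical equal-area projection is the cylindrical equal-area projection with its standard parallel at the equator (φ₀ = 0). Cylindrical equal-area (φ₀ = 0°): h = cos φ / cos 0° along meridians, k = cos 0° / cos φ along parallels; h·k = 1.
At 49.5°: h = 0.6494, k = 1.540; principal scales a = 1.540, b = 0.6494.
sin(ω/2) = (a − b)/(a + b) = 0.8903/2.189 = 0.4067, so ω = 2 arcsin(0.4067) ≈ 48.0°.

48.0°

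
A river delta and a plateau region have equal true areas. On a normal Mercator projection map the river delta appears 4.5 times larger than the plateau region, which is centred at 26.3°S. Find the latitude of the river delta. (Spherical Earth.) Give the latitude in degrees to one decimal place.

Mercator areal scale is sec²φ, so apparent-area ratio = sec²φ₁ / sec²φ₂ = cos²φ₂ / cos²φ₁.
cos²φ₂ / cos²φ₁ = 4.5  ⇒  cos φ₁ = cos 26.3° / √4.5 = 0.8965/2.121 = 0.4226.
φ₁ = arccos(0.4226) ≈ 65.0°.

65.0°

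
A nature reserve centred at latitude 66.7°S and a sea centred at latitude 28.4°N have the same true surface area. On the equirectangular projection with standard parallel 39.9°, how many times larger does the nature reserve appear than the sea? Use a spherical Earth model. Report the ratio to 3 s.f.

2.22

The equidistant cylindrical projection with φ₀ = 39.9° has h = 1 (meridians true) and k = cos φ₀ / cos φ along parallels.
Areal scale at 66.7°: h·k = 1.000 × 1.940 = 1.940.
Areal scale at 28.4°: h·k = 1.000 × 0.8721 = 0.8721.
Ratio = 1.940/0.8721 ≈ 2.22.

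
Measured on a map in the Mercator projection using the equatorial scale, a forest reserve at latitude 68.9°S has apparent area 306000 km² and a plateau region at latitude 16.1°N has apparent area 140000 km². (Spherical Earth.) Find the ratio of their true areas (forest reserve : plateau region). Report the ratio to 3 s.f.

Since Mercator area scale is 1/cos²φ, the true area equals the apparent area multiplied by cos²φ.
True area of forest reserve: 306000 × cos²(68.9°) = 306000 × 0.1296 = 39660 km².
True area of plateau region: 140000 × cos²(16.1°) = 140000 × 0.9231 = 129200 km².
Ratio = 39660 / 129200 ≈ 0.307.

0.307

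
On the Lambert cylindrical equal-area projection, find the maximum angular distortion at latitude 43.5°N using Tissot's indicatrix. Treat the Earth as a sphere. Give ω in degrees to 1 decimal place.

36.2°

The Lambert cylindrical equal-area projection is the cylindrical equal-area projection with its standard parallel at the equator (φ₀ = 0). A cylindrical equal-area projection with standard parallel φ₀ has meridian scale h = cos φ / cos φ₀ and parallel scale k = cos φ₀ / cos φ (so areas are preserved, h·k = 1).
At 43.5°: h = 0.7254, k = 1.379; principal scales a = 1.379, b = 0.7254.
sin(ω/2) = (a − b)/(a + b) = 0.6532/2.104 = 0.3105, so ω = 2 arcsin(0.3105) ≈ 36.2°.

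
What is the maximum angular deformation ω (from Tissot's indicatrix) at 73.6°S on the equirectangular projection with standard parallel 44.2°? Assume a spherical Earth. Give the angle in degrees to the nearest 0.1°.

51.6°

The equidistant cylindrical projection with φ₀ = 44.2° has h = 1 (meridians true) and k = cos φ₀ / cos φ along parallels.
At 73.6°: h = 1.000, k = 2.539; principal scales a = 2.539, b = 1.000.
sin(ω/2) = (a − b)/(a + b) = 1.539/3.539 = 0.4349, so ω = 2 arcsin(0.4349) ≈ 51.6°.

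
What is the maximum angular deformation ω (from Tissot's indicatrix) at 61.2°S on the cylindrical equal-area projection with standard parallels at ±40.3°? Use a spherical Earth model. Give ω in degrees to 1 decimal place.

For cylindrical equal-area with standard parallel φ₀, h = cos φ / cos φ₀ and k = cos φ₀ / cos φ, so h·k = 1.
At 61.2°: h = 0.6317, k = 1.583; principal scales a = 1.583, b = 0.6317.
sin(ω/2) = (a − b)/(a + b) = 0.9514/2.215 = 0.4296, so ω = 2 arcsin(0.4296) ≈ 50.9°.

50.9°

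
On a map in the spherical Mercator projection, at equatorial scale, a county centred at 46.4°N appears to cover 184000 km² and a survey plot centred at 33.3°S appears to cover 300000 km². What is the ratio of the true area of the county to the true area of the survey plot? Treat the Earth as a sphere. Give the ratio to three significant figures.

On Mercator the areal scale is sec²φ, so true area = apparent × cos²φ.
True area of county: 184000 × cos²(46.4°) = 184000 × 0.4756 = 87510 km².
True area of survey plot: 300000 × cos²(33.3°) = 300000 × 0.6986 = 209600 km².
Ratio = 87510 / 209600 ≈ 0.418.

0.418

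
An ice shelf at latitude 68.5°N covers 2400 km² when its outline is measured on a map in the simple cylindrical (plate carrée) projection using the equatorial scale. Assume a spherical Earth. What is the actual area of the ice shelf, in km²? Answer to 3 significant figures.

880 km²

For the equirectangular projection with φ₀ = 0 (plate carrée), h = 1 along meridians and k = sec φ along parallels.
Areal scale = h·k = 1 × sec φ; at 68.5°, h = 1.000, k = 2.729, so h·k = 2.729.
True area = apparent / (areal scale) = 2400 / 2.729 ≈ 880 km².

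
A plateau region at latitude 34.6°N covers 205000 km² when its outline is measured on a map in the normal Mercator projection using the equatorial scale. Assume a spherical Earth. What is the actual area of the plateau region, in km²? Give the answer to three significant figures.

139000 km²

Mercator is conformal, so the point scale is isotropic: h = k = sec φ = 1/cos φ.
Areal scale = k² = sec²φ = 1/cos²(34.6°) = 1/0.8231² = 1.476.
True area = apparent / (areal scale) = 205000 / 1.476 ≈ 139000 km².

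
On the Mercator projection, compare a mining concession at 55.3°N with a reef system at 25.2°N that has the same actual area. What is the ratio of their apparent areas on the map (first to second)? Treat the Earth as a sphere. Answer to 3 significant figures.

2.53

On Mercator, area is exaggerated by sec²φ = 1/cos²φ.
At 55.3°: sec²(55.3°) = 1/0.5693² = 3.086.
At 25.2°: sec²(25.2°) = 1/0.9048² = 1.221.
Ratio = 3.086/1.221 = cos²(25.2°)/cos²(55.3°) ≈ 2.53.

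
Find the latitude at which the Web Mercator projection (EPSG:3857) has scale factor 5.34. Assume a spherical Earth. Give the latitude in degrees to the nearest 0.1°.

79.2°

Mercator scale is k = sec φ = 1/cos φ.
1/cos φ = 5.34  ⇒  cos φ = 0.1873  ⇒  φ = arccos(0.1873) ≈ 79.2°.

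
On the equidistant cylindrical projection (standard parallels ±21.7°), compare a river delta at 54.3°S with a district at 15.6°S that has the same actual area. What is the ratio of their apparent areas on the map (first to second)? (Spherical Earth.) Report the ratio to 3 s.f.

1.65

The equidistant cylindrical projection with φ₀ = 21.7° has h = 1 (meridians true) and k = cos φ₀ / cos φ along parallels.
Areal scale at 54.3°: h·k = 1.000 × 1.592 = 1.592.
Areal scale at 15.6°: h·k = 1.000 × 0.9647 = 0.9647.
Ratio = 1.592/0.9647 ≈ 1.65.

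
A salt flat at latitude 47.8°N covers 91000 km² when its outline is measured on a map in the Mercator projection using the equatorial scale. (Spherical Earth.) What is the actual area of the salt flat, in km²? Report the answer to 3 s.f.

41100 km²

For Mercator, h = k = sec φ (a conformal cylindrical projection has a single point scale, 1/cos φ).
Areal scale = k² = sec²φ = 1/cos²(47.8°) = 1/0.6717² = 2.216.
True area = apparent / (areal scale) = 91000 / 2.216 ≈ 41100 km².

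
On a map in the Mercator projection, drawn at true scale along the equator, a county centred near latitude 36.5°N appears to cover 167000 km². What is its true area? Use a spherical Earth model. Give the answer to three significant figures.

108000 km²

The Mercator projection is conformal; its linear scale factor is the same in every direction and equals sec φ = 1/cos φ.
Areal scale = k² = sec²φ = 1/cos²(36.5°) = 1/0.8039² = 1.548.
True area = apparent / (areal scale) = 167000 / 1.548 ≈ 108000 km².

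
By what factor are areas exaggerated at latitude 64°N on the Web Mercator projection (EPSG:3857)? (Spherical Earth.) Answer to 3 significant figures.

5.20

Mercator is conformal, so the point scale is isotropic: h = k = sec φ = 1/cos φ.
Areal scale = k² = sec²φ = 1/cos²(64°) = 1/0.4384² = 5.204.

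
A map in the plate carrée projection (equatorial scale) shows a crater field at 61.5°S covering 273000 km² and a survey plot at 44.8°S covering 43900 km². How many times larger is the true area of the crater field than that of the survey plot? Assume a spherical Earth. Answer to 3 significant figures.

4.18

On the plate carrée, areal scale = h·k = 1 × sec φ, so true area = apparent × cos φ.
True area of crater field: 273000 × cos(61.5°) = 273000 × 0.4772 = 130300 km².
True area of survey plot: 43900 × cos(44.8°) = 43900 × 0.7096 = 31150 km².
Ratio = 130300 / 31150 ≈ 4.18.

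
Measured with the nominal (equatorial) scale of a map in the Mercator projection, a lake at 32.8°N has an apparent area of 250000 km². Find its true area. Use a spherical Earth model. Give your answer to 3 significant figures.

Mercator is conformal, so the point scale is isotropic: h = k = sec φ = 1/cos φ.
Areal scale = k² = sec²φ = 1/cos²(32.8°) = 1/0.8406² = 1.415.
True area = apparent / (areal scale) = 250000 / 1.415 ≈ 177000 km².

177000 km²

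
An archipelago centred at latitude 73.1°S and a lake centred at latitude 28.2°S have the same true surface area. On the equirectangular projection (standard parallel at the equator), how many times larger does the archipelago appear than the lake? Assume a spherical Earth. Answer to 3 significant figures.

Plate carrée maps x = Rλ, y = Rφ. The meridian scale is h = 1 and the parallel scale is k = 1/cos φ = sec φ.
Areal scale at 73.1°: h·k = 1.000 × 3.440 = 3.440.
Areal scale at 28.2°: h·k = 1.000 × 1.135 = 1.135.
Ratio = 3.440/1.135 ≈ 3.03.

3.03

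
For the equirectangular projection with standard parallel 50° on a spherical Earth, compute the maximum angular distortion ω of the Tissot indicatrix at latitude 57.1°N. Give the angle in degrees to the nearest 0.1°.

The equidistant cylindrical projection with φ₀ = 50° has h = 1 (meridians true) and k = cos φ₀ / cos φ along parallels.
At 57.1°: h = 1.000, k = 1.183; principal scales a = 1.183, b = 1.000.
sin(ω/2) = (a − b)/(a + b) = 0.1834/2.183 = 0.08399, so ω = 2 arcsin(0.08399) ≈ 9.6°.

9.6°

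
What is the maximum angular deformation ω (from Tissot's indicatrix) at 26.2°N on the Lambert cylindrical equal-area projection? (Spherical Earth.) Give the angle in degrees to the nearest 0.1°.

12.4°

The Lambert cylindrical equal-area projection is the cylindrical equal-area projection with its standard parallel at the equator (φ₀ = 0). Cylindrical equal-area (φ₀ = 0°): h = cos φ / cos 0° along meridians, k = cos 0° / cos φ along parallels; h·k = 1.
At 26.2°: h = 0.8973, k = 1.115; principal scales a = 1.115, b = 0.8973.
sin(ω/2) = (a − b)/(a + b) = 0.2172/2.012 = 0.1080, so ω = 2 arcsin(0.1080) ≈ 12.4°.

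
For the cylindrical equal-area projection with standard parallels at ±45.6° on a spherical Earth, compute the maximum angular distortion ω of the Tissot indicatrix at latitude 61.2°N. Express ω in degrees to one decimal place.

41.8°

A cylindrical equal-area projection with standard parallel φ₀ has meridian scale h = cos φ / cos φ₀ and parallel scale k = cos φ₀ / cos φ (so areas are preserved, h·k = 1).
At 61.2°: h = 0.6886, k = 1.452; principal scales a = 1.452, b = 0.6886.
sin(ω/2) = (a − b)/(a + b) = 0.7638/2.141 = 0.3568, so ω = 2 arcsin(0.3568) ≈ 41.8°.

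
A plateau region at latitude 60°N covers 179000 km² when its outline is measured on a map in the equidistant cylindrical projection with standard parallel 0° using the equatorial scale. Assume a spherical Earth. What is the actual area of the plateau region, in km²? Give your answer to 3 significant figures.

In the plate carrée (x = Rλ, y = Rφ), meridians are true-scale (h = 1) and parallels are stretched by k = sec φ.
Areal scale = h·k = 1 × sec φ; at 60°, h = 1.000, k = 2.000, so h·k = 2.000.
True area = apparent / (areal scale) = 179000 / 2.000 ≈ 89500 km².

89500 km²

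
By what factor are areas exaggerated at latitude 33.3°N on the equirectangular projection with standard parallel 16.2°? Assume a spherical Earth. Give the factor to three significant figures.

With standard parallel φ₀ = 16.2°, the equirectangular projection gives x = Rλ cos φ₀, y = Rφ, so h = 1 and k = cos 16.2° / cos φ.
Areal scale = h·k = 1 × cos φ₀ / cos φ; at 33.3°, h = 1.000, k = 1.149, so h·k = 1.149.

1.15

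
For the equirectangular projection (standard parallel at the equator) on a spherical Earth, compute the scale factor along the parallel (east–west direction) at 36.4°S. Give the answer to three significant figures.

Plate carrée maps x = Rλ, y = Rφ. The meridian scale is h = 1 and the parallel scale is k = 1/cos φ = sec φ.
k = 1/cos 36.4° = 1/0.8049 = 1.242.

1.24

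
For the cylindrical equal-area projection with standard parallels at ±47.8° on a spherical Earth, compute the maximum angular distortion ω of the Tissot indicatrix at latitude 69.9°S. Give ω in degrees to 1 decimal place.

Cylindrical equal-area (φ₀ = 47.8°): h = cos φ / cos 47.8° along meridians, k = cos 47.8° / cos φ along parallels; h·k = 1.
At 69.9°: h = 0.5116, k = 1.955; principal scales a = 1.955, b = 0.5116.
sin(ω/2) = (a − b)/(a + b) = 1.443/2.466 = 0.5851, so ω = 2 arcsin(0.5851) ≈ 71.6°.

71.6°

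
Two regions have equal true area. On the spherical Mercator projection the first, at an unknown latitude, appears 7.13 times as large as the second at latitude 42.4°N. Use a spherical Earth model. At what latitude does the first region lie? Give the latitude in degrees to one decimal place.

Mercator areal scale is sec²φ, so apparent-area ratio = sec²φ₁ / sec²φ₂ = cos²φ₂ / cos²φ₁.
cos²φ₂ / cos²φ₁ = 7.13  ⇒  cos φ₁ = cos 42.4° / √7.13 = 0.7385/2.670 = 0.2766.
φ₁ = arccos(0.2766) ≈ 73.9°.

73.9°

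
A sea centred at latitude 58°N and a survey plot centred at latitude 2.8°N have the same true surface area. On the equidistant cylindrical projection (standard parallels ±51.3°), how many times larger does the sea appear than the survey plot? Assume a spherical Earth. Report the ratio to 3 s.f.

The equidistant cylindrical projection with φ₀ = 51.3° has h = 1 (meridians true) and k = cos φ₀ / cos φ along parallels.
Areal scale at 58°: h·k = 1.000 × 1.180 = 1.180.
Areal scale at 2.8°: h·k = 1.000 × 0.6260 = 0.6260.
Ratio = 1.180/0.6260 ≈ 1.88.

1.88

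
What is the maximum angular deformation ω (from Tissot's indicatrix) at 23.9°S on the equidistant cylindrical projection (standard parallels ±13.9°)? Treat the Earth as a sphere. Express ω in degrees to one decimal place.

The equidistant cylindrical projection with φ₀ = 13.9° has h = 1 (meridians true) and k = cos φ₀ / cos φ along parallels.
At 23.9°: h = 1.000, k = 1.062; principal scales a = 1.062, b = 1.000.
sin(ω/2) = (a − b)/(a + b) = 0.06176/2.062 = 0.02995, so ω = 2 arcsin(0.02995) ≈ 3.4°.

3.4°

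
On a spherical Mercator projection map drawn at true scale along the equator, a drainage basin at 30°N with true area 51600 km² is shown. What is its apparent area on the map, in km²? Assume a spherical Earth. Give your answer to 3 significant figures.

The Mercator projection is conformal; its linear scale factor is the same in every direction and equals sec φ = 1/cos φ.
Areal scale = k² = sec²φ = 1/cos²(30°) = 1/0.8660² = 1.333.
Apparent area = 51600 × 1.333 ≈ 68800 km².

68800 km²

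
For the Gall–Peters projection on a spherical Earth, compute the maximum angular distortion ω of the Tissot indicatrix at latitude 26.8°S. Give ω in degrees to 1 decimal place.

26.5°

The Gall–Peters projection is cylindrical equal-area with φ₀ = 45°. A cylindrical equal-area projection with standard parallel φ₀ has meridian scale h = cos φ / cos φ₀ and parallel scale k = cos φ₀ / cos φ (so areas are preserved, h·k = 1).
At 26.8°: h = 1.262, k = 0.7922; principal scales a = 1.262, b = 0.7922.
sin(ω/2) = (a − b)/(a + b) = 0.4701/2.055 = 0.2288, so ω = 2 arcsin(0.2288) ≈ 26.5°.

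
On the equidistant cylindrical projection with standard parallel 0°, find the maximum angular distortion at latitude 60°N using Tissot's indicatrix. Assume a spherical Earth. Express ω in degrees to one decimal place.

38.9°

In the plate carrée (x = Rλ, y = Rφ), meridians are true-scale (h = 1) and parallels are stretched by k = sec φ.
At 60°: h = 1.000, k = 2.000; principal scales a = 2.000, b = 1.000.
sin(ω/2) = (a − b)/(a + b) = 1.0000/3.000 = 0.3333, so ω = 2 arcsin(0.3333) ≈ 38.9°.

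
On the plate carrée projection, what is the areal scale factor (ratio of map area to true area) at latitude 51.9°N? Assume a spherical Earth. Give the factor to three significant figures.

In the plate carrée (x = Rλ, y = Rφ), meridians are true-scale (h = 1) and parallels are stretched by k = sec φ.
Areal scale = h·k = 1 × sec φ; at 51.9°, h = 1.000, k = 1.621, so h·k = 1.621.

1.62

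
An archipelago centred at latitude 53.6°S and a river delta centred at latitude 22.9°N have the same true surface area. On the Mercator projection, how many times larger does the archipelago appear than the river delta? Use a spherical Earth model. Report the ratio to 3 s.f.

2.41

On Mercator, area is exaggerated by sec²φ = 1/cos²φ.
At 53.6°: sec²(53.6°) = 1/0.5934² = 2.840.
At 22.9°: sec²(22.9°) = 1/0.9212² = 1.178.
Ratio = 2.840/1.178 = cos²(22.9°)/cos²(53.6°) ≈ 2.41.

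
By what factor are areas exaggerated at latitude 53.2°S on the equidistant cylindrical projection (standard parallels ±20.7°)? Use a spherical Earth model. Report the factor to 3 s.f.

1.56

In the equirectangular projection with standard parallel φ₀ = 20.7° (x = Rλ cos φ₀, y = Rφ), meridians are true-scale (h = 1) and the parallel scale is k = cos φ₀ / cos φ.
Areal scale = h·k = 1 × cos φ₀ / cos φ; at 53.2°, h = 1.000, k = 1.562, so h·k = 1.562.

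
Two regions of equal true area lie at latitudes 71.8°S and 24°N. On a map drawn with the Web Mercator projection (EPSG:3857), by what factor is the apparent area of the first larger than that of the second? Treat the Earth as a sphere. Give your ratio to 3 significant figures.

8.55

Mercator areal scale is sec²φ.
At 71.8°: sec²(71.8°) = 1/0.3123² = 10.25.
At 24°: sec²(24°) = 1/0.9135² = 1.198.
Ratio = 10.25/1.198 = cos²(24°)/cos²(71.8°) ≈ 8.55.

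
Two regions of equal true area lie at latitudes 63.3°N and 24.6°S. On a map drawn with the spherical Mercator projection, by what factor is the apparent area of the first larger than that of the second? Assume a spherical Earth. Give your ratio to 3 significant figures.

Mercator areal scale is sec²φ.
At 63.3°: sec²(63.3°) = 1/0.4493² = 4.953.
At 24.6°: sec²(24.6°) = 1/0.9092² = 1.210.
Ratio = 4.953/1.210 = cos²(24.6°)/cos²(63.3°) ≈ 4.09.

4.09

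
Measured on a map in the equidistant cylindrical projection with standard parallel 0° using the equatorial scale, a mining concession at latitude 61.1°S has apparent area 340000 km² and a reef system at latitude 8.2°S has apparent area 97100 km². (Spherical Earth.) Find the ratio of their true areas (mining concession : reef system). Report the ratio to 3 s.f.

On the plate carrée, areal scale = h·k = 1 × sec φ, so true area = apparent × cos φ.
True area of mining concession: 340000 × cos(61.1°) = 340000 × 0.4833 = 164300 km².
True area of reef system: 97100 × cos(8.2°) = 97100 × 0.9898 = 96110 km².
Ratio = 164300 / 96110 ≈ 1.71.

1.71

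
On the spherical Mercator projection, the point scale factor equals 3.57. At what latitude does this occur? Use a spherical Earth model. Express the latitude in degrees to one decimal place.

73.7°

Mercator scale is k = sec φ = 1/cos φ.
1/cos φ = 3.57  ⇒  cos φ = 0.2801  ⇒  φ = arccos(0.2801) ≈ 73.7°.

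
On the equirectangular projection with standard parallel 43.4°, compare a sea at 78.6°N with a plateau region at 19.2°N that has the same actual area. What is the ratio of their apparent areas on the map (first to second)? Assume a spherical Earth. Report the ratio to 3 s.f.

The equidistant cylindrical projection with φ₀ = 43.4° has h = 1 (meridians true) and k = cos φ₀ / cos φ along parallels.
Areal scale at 78.6°: h·k = 1.000 × 3.676 = 3.676.
Areal scale at 19.2°: h·k = 1.000 × 0.7694 = 0.7694.
Ratio = 3.676/0.7694 ≈ 4.78.

4.78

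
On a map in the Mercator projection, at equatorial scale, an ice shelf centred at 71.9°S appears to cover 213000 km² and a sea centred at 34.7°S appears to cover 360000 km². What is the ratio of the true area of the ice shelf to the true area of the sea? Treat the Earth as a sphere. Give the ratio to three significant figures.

0.0845

Since Mercator area scale is 1/cos²φ, the true area equals the apparent area multiplied by cos²φ.
True area of ice shelf: 213000 × cos²(71.9°) = 213000 × 0.09652 = 20560 km².
True area of sea: 360000 × cos²(34.7°) = 360000 × 0.6759 = 243300 km².
Ratio = 20560 / 243300 ≈ 0.0845.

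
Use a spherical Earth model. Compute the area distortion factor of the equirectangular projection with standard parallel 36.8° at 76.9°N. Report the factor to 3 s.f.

3.53

With standard parallel φ₀ = 36.8°, the equirectangular projection gives x = Rλ cos φ₀, y = Rφ, so h = 1 and k = cos 36.8° / cos φ.
Areal scale = h·k = 1 × cos φ₀ / cos φ; at 76.9°, h = 1.000, k = 3.533, so h·k = 3.533.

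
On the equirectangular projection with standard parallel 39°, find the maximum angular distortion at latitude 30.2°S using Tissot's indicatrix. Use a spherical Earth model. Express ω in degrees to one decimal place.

In the equirectangular projection with standard parallel φ₀ = 39° (x = Rλ cos φ₀, y = Rφ), meridians are true-scale (h = 1) and the parallel scale is k = cos φ₀ / cos φ.
At 30.2°: h = 1.000, k = 0.8992; principal scales a = 1.000, b = 0.8992.
sin(ω/2) = (a − b)/(a + b) = 0.1008/1.899 = 0.05308, so ω = 2 arcsin(0.05308) ≈ 6.1°.

6.1°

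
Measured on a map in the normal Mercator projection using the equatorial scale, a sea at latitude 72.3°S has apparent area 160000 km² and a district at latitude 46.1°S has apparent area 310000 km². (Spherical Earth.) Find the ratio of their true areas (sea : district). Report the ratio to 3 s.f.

0.0992

On Mercator the areal scale is sec²φ, so true area = apparent × cos²φ.
True area of sea: 160000 × cos²(72.3°) = 160000 × 0.09244 = 14790 km².
True area of district: 310000 × cos²(46.1°) = 310000 × 0.4808 = 149000 km².
Ratio = 14790 / 149000 ≈ 0.0992.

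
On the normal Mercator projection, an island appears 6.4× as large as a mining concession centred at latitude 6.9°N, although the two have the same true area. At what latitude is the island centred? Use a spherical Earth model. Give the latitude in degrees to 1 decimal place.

Mercator areal scale is sec²φ, so apparent-area ratio = sec²φ₁ / sec²φ₂ = cos²φ₂ / cos²φ₁.
cos²φ₂ / cos²φ₁ = 6.4  ⇒  cos φ₁ = cos 6.9° / √6.4 = 0.9928/2.530 = 0.3924.
φ₁ = arccos(0.3924) ≈ 66.9°.

66.9°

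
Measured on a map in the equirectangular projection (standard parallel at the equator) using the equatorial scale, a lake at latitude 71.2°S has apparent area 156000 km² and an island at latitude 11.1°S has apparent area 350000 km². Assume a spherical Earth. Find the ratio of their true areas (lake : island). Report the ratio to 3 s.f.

0.146

On the plate carrée, areal scale = h·k = 1 × sec φ, so true area = apparent × cos φ.
True area of lake: 156000 × cos(71.2°) = 156000 × 0.3223 = 50270 km².
True area of island: 350000 × cos(11.1°) = 350000 × 0.9813 = 343500 km².
Ratio = 50270 / 343500 ≈ 0.146.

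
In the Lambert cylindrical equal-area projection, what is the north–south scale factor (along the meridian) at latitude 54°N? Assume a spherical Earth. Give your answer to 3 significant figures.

0.588

The Lambert cylindrical equal-area projection is the cylindrical equal-area projection with its standard parallel at the equator (φ₀ = 0). Cylindrical equal-area (φ₀ = 0°): h = cos φ / cos 0° along meridians, k = cos 0° / cos φ along parallels; h·k = 1.
h = cos 54° / cos 0° = 0.5878/1.000 = 0.5878.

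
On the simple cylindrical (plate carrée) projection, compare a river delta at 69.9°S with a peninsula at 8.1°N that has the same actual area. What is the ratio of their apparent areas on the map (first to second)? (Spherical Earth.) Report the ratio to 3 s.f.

2.88

For the equirectangular projection with φ₀ = 0 (plate carrée), h = 1 along meridians and k = sec φ along parallels.
Areal scale at 69.9°: h·k = 1.000 × 2.910 = 2.910.
Areal scale at 8.1°: h·k = 1.000 × 1.010 = 1.010.
Ratio = 2.910/1.010 ≈ 2.88.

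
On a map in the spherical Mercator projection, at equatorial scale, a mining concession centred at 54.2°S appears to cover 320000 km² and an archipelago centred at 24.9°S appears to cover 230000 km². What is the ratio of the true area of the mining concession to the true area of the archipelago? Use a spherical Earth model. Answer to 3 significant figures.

Since Mercator area scale is 1/cos²φ, the true area equals the apparent area multiplied by cos²φ.
True area of mining concession: 320000 × cos²(54.2°) = 320000 × 0.3422 = 109500 km².
True area of archipelago: 230000 × cos²(24.9°) = 230000 × 0.8227 = 189200 km².
Ratio = 109500 / 189200 ≈ 0.579.

0.579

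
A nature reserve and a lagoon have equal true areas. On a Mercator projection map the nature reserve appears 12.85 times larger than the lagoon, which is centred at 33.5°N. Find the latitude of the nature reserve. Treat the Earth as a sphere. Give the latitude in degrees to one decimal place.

On Mercator, (apparent₁)/(apparent₂) = sec²φ₁ / sec²φ₂ when true areas are equal.
cos²φ₂ / cos²φ₁ = 12.85  ⇒  cos φ₁ = cos 33.5° / √12.85 = 0.8339/3.585 = 0.2326.
φ₁ = arccos(0.2326) ≈ 76.5°.

76.5°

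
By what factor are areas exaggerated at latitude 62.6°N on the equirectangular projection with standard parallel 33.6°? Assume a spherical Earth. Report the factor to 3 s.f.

The equidistant cylindrical projection with φ₀ = 33.6° has h = 1 (meridians true) and k = cos φ₀ / cos φ along parallels.
Areal scale = h·k = 1 × cos φ₀ / cos φ; at 62.6°, h = 1.000, k = 1.810, so h·k = 1.810.

1.81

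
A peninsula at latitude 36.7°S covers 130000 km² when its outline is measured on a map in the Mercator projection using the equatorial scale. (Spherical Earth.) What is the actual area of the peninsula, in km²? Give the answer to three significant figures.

83600 km²

The Mercator projection is conformal; its linear scale factor is the same in every direction and equals sec φ = 1/cos φ.
Areal scale = k² = sec²φ = 1/cos²(36.7°) = 1/0.8018² = 1.556.
True area = apparent / (areal scale) = 130000 / 1.556 ≈ 83600 km².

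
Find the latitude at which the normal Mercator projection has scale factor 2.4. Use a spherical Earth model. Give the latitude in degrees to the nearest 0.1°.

Mercator scale is k = sec φ = 1/cos φ.
1/cos φ = 2.4  ⇒  cos φ = 0.4167  ⇒  φ = arccos(0.4167) ≈ 65.4°.

65.4°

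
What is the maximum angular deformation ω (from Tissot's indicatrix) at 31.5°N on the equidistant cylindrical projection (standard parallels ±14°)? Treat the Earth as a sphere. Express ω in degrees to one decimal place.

With standard parallel φ₀ = 14°, the equirectangular projection gives x = Rλ cos φ₀, y = Rφ, so h = 1 and k = cos 14° / cos φ.
At 31.5°: h = 1.000, k = 1.138; principal scales a = 1.138, b = 1.000.
sin(ω/2) = (a − b)/(a + b) = 0.1380/2.138 = 0.06454, so ω = 2 arcsin(0.06454) ≈ 7.4°.

7.4°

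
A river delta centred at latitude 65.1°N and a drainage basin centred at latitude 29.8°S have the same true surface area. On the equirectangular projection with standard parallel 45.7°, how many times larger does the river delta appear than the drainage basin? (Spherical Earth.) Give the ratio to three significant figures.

2.06

In the equirectangular projection with standard parallel φ₀ = 45.7° (x = Rλ cos φ₀, y = Rφ), meridians are true-scale (h = 1) and the parallel scale is k = cos φ₀ / cos φ.
Areal scale at 65.1°: h·k = 1.000 × 1.659 = 1.659.
Areal scale at 29.8°: h·k = 1.000 × 0.8048 = 0.8048.
Ratio = 1.659/0.8048 ≈ 2.06.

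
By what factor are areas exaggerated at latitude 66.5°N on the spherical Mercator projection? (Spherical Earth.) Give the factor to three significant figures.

6.29

The Mercator projection is conformal; its linear scale factor is the same in every direction and equals sec φ = 1/cos φ.
Areal scale = k² = sec²φ = 1/cos²(66.5°) = 1/0.3987² = 6.289.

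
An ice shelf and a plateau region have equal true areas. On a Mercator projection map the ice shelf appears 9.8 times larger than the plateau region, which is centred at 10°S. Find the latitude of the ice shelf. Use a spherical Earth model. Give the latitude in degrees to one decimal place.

On Mercator, (apparent₁)/(apparent₂) = sec²φ₁ / sec²φ₂ when true areas are equal.
cos²φ₂ / cos²φ₁ = 9.8  ⇒  cos φ₁ = cos 10° / √9.8 = 0.9848/3.130 = 0.3146.
φ₁ = arccos(0.3146) ≈ 71.7°.

71.7°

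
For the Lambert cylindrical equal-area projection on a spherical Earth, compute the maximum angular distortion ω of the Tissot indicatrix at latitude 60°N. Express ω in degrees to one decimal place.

73.7°

The Lambert cylindrical equal-area projection is the cylindrical equal-area projection with its standard parallel at the equator (φ₀ = 0). A cylindrical equal-area projection with standard parallel φ₀ has meridian scale h = cos φ / cos φ₀ and parallel scale k = cos φ₀ / cos φ (so areas are preserved, h·k = 1).
At 60°: h = 0.5000, k = 2.000; principal scales a = 2.000, b = 0.5000.
sin(ω/2) = (a − b)/(a + b) = 1.500/2.500 = 0.6000, so ω = 2 arcsin(0.6000) ≈ 73.7°.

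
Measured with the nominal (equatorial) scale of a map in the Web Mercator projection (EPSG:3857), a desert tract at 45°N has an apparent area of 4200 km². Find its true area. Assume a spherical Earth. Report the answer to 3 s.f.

2100 km²

The Mercator projection is conformal; its linear scale factor is the same in every direction and equals sec φ = 1/cos φ.
Areal scale = k² = sec²φ = 1/cos²(45°) = 1/0.7071² = 2.000.
True area = apparent / (areal scale) = 4200 / 2.000 ≈ 2100 km².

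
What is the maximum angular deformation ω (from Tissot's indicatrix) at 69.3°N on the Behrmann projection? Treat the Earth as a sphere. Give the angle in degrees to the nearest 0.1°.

The Behrmann projection is cylindrical equal-area with φ₀ = 30°. Cylindrical equal-area (φ₀ = 30°): h = cos φ / cos 30° along meridians, k = cos 30° / cos φ along parallels; h·k = 1.
At 69.3°: h = 0.4082, k = 2.450; principal scales a = 2.450, b = 0.4082.
sin(ω/2) = (a − b)/(a + b) = 2.042/2.858 = 0.7144, so ω = 2 arcsin(0.7144) ≈ 91.2°.

91.2°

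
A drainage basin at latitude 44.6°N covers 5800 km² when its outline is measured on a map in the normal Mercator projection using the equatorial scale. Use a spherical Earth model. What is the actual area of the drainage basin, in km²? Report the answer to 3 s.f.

2940 km²

The Mercator projection is conformal; its linear scale factor is the same in every direction and equals sec φ = 1/cos φ.
Areal scale = k² = sec²φ = 1/cos²(44.6°) = 1/0.7120² = 1.972.
True area = apparent / (areal scale) = 5800 / 1.972 ≈ 2940 km².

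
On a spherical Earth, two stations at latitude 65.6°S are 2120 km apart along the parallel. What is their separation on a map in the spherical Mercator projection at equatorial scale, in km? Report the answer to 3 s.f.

The Mercator projection is conformal; its linear scale factor is the same in every direction and equals sec φ = 1/cos φ.
Along the parallel, k = sec 65.6° = 1/0.4131 = 2.421.
Map distance = 2120 × 2.421 ≈ 5130 km.

5130 km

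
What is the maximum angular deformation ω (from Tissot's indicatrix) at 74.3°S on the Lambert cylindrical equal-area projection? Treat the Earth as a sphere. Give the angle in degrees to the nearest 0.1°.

The Lambert cylindrical equal-area projection is the cylindrical equal-area projection with its standard parallel at the equator (φ₀ = 0). For cylindrical equal-area with standard parallel φ₀, h = cos φ / cos φ₀ and k = cos φ₀ / cos φ, so h·k = 1.
At 74.3°: h = 0.2706, k = 3.695; principal scales a = 3.695, b = 0.2706.
sin(ω/2) = (a − b)/(a + b) = 3.425/3.966 = 0.8635, so ω = 2 arcsin(0.8635) ≈ 119.4°.

119.4°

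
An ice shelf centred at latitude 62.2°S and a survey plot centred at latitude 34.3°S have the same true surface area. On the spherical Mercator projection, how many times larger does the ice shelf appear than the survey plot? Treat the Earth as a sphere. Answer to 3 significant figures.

Mercator is conformal with k = sec φ, so areal scale = k² = sec²φ.
At 62.2°: sec²(62.2°) = 1/0.4664² = 4.597.
At 34.3°: sec²(34.3°) = 1/0.8261² = 1.465.
Ratio = 4.597/1.465 = cos²(34.3°)/cos²(62.2°) ≈ 3.14.

3.14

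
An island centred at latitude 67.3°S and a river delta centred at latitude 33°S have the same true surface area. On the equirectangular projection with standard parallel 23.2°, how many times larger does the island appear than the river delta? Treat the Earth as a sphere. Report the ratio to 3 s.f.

With standard parallel φ₀ = 23.2°, the equirectangular projection gives x = Rλ cos φ₀, y = Rφ, so h = 1 and k = cos 23.2° / cos φ.
Areal scale at 67.3°: h·k = 1.000 × 2.382 = 2.382.
Areal scale at 33°: h·k = 1.000 × 1.096 = 1.096.
Ratio = 2.382/1.096 ≈ 2.17.

2.17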